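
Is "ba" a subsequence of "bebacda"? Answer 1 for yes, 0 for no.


Check if "ba" is a subsequence of "bebacda"
Greedy scan:
  Position 0 ('b'): matches sub[0] = 'b'
  Position 1 ('e'): no match needed
  Position 2 ('b'): no match needed
  Position 3 ('a'): matches sub[1] = 'a'
  Position 4 ('c'): no match needed
  Position 5 ('d'): no match needed
  Position 6 ('a'): no match needed
All 2 characters matched => is a subsequence

1


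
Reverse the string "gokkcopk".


Input: gokkcopk
Reading characters right to left:
  Position 7: 'k'
  Position 6: 'p'
  Position 5: 'o'
  Position 4: 'c'
  Position 3: 'k'
  Position 2: 'k'
  Position 1: 'o'
  Position 0: 'g'
Reversed: kpockkog

kpockkog


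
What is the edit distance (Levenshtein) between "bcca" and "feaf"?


Computing edit distance: "bcca" -> "feaf"
DP table:
           f    e    a    f
      0    1    2    3    4
  b   1    1    2    3    4
  c   2    2    2    3    4
  c   3    3    3    3    4
  a   4    4    4    3    4
Edit distance = dp[4][4] = 4

4


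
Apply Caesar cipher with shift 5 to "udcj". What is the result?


Caesar cipher: shift "udcj" by 5
  'u' (pos 20) + 5 = pos 25 = 'z'
  'd' (pos 3) + 5 = pos 8 = 'i'
  'c' (pos 2) + 5 = pos 7 = 'h'
  'j' (pos 9) + 5 = pos 14 = 'o'
Result: ziho

ziho


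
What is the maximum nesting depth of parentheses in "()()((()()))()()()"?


Input: "()()((()()))()()()"
Tracking depth:
  Position 0 '(': depth becomes 1
  Position 1 ')': depth becomes 0
  Position 2 '(': depth becomes 1
  Position 3 ')': depth becomes 0
  Position 4 '(': depth becomes 1
  Position 5 '(': depth becomes 2
  Position 6 '(': depth becomes 3
  Position 7 ')': depth becomes 2
  Position 8 '(': depth becomes 3
  Position 9 ')': depth becomes 2
  Position 10 ')': depth becomes 1
  Position 11 ')': depth becomes 0
  Position 12 '(': depth becomes 1
  Position 13 ')': depth becomes 0
  Position 14 '(': depth becomes 1
  Position 15 ')': depth becomes 0
  Position 16 '(': depth becomes 1
  Position 17 ')': depth becomes 0
Maximum depth reached: 3

3


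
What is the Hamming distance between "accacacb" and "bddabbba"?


Comparing "accacacb" and "bddabbba" position by position:
  Position 0: 'a' vs 'b' => differ
  Position 1: 'c' vs 'd' => differ
  Position 2: 'c' vs 'd' => differ
  Position 3: 'a' vs 'a' => same
  Position 4: 'c' vs 'b' => differ
  Position 5: 'a' vs 'b' => differ
  Position 6: 'c' vs 'b' => differ
  Position 7: 'b' vs 'a' => differ
Total differences (Hamming distance): 7

7


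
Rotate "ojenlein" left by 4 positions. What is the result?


Input: "ojenlein", rotate left by 4
First 4 characters: "ojen"
Remaining characters: "lein"
Concatenate remaining + first: "lein" + "ojen" = "leinojen"

leinojen


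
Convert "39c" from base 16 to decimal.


Input: "39c" in base 16
Positional expansion:
  Digit '3' (value 3) x 16^2 = 768
  Digit '9' (value 9) x 16^1 = 144
  Digit 'c' (value 12) x 16^0 = 12
Sum = 924

924


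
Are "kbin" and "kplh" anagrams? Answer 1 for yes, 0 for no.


Strings: "kbin", "kplh"
Sorted first:  bikn
Sorted second: hklp
Differ at position 0: 'b' vs 'h' => not anagrams

0


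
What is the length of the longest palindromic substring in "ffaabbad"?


Input: "ffaabbad"
Checking substrings for palindromes:
  [3:7] "abba" (len 4) => palindrome
  [0:2] "ff" (len 2) => palindrome
  [2:4] "aa" (len 2) => palindrome
  [4:6] "bb" (len 2) => palindrome
Longest palindromic substring: "abba" with length 4

4


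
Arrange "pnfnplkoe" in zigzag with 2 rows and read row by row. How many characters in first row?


Zigzag "pnfnplkoe" into 2 rows:
Placing characters:
  'p' => row 0
  'n' => row 1
  'f' => row 0
  'n' => row 1
  'p' => row 0
  'l' => row 1
  'k' => row 0
  'o' => row 1
  'e' => row 0
Rows:
  Row 0: "pfpke"
  Row 1: "nnlo"
First row length: 5

5


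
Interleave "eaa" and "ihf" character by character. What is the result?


Interleaving "eaa" and "ihf":
  Position 0: 'e' from first, 'i' from second => "ei"
  Position 1: 'a' from first, 'h' from second => "ah"
  Position 2: 'a' from first, 'f' from second => "af"
Result: eiahaf

eiahaf


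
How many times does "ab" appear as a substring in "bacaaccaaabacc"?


Searching for "ab" in "bacaaccaaabacc"
Scanning each position:
  Position 0: "ba" => no
  Position 1: "ac" => no
  Position 2: "ca" => no
  Position 3: "aa" => no
  Position 4: "ac" => no
  Position 5: "cc" => no
  Position 6: "ca" => no
  Position 7: "aa" => no
  Position 8: "aa" => no
  Position 9: "ab" => MATCH
  Position 10: "ba" => no
  Position 11: "ac" => no
  Position 12: "cc" => no
Total occurrences: 1

1


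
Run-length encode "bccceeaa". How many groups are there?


Input: bccceeaa
Scanning for consecutive runs:
  Group 1: 'b' x 1 (positions 0-0)
  Group 2: 'c' x 3 (positions 1-3)
  Group 3: 'e' x 2 (positions 4-5)
  Group 4: 'a' x 2 (positions 6-7)
Total groups: 4

4


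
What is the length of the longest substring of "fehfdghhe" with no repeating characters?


Input: "fehfdghhe"
Sliding window (track last position of each char):
  Position 0 ('f'): window [0,0] length 1 -- new best
  Position 1 ('e'): window [0,1] length 2 -- new best
  Position 2 ('h'): window [0,2] length 3 -- new best
  Position 3 ('f'): repeat (last at 0), move window start to 1
  Position 3 ('f'): window [1,3] length 3
  Position 4 ('d'): window [1,4] length 4 -- new best
  Position 5 ('g'): window [1,5] length 5 -- new best
  Position 6 ('h'): repeat (last at 2), move window start to 3
  Position 6 ('h'): window [3,6] length 4
  Position 7 ('h'): repeat (last at 6), move window start to 7
  Position 7 ('h'): window [7,7] length 1
  Position 8 ('e'): window [7,8] length 2
Longest substring with no repeats: "ehfdg" with length 5

5


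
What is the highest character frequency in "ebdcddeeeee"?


Input: ebdcddeeeee
Character counts:
  'b': 1
  'c': 1
  'd': 3
  'e': 6
Maximum frequency: 6

6


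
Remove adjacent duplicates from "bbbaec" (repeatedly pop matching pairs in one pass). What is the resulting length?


Input: bbbaec
Stack-based adjacent duplicate removal:
  Read 'b': push. Stack: b
  Read 'b': matches stack top 'b' => pop. Stack: (empty)
  Read 'b': push. Stack: b
  Read 'a': push. Stack: ba
  Read 'e': push. Stack: bae
  Read 'c': push. Stack: baec
Final stack: "baec" (length 4)

4


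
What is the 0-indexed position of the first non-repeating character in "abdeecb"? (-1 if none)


Input: abdeecb
Character frequencies:
  'a': 1
  'b': 2
  'c': 1
  'd': 1
  'e': 2
Scanning left to right for freq == 1:
  Position 0 ('a'): unique! => answer = 0

0


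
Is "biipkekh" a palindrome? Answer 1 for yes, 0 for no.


Input: biipkekh
Reversed: hkekpiib
  Compare pos 0 ('b') with pos 7 ('h'): MISMATCH
  Compare pos 1 ('i') with pos 6 ('k'): MISMATCH
  Compare pos 2 ('i') with pos 5 ('e'): MISMATCH
  Compare pos 3 ('p') with pos 4 ('k'): MISMATCH
Result: not a palindrome

0


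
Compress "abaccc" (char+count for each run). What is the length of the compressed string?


Input: abaccc
Runs:
  'a' x 1 => "a1"
  'b' x 1 => "b1"
  'a' x 1 => "a1"
  'c' x 3 => "c3"
Compressed: "a1b1a1c3"
Compressed length: 8

8


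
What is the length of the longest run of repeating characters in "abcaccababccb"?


Input: "abcaccababccb"
Scanning for longest run:
  Position 1 ('b'): new char, reset run to 1
  Position 2 ('c'): new char, reset run to 1
  Position 3 ('a'): new char, reset run to 1
  Position 4 ('c'): new char, reset run to 1
  Position 5 ('c'): continues run of 'c', length=2
  Position 6 ('a'): new char, reset run to 1
  Position 7 ('b'): new char, reset run to 1
  Position 8 ('a'): new char, reset run to 1
  Position 9 ('b'): new char, reset run to 1
  Position 10 ('c'): new char, reset run to 1
  Position 11 ('c'): continues run of 'c', length=2
  Position 12 ('b'): new char, reset run to 1
Longest run: 'c' with length 2

2


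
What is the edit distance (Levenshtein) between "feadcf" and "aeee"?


Computing edit distance: "feadcf" -> "aeee"
DP table:
           a    e    e    e
      0    1    2    3    4
  f   1    1    2    3    4
  e   2    2    1    2    3
  a   3    2    2    2    3
  d   4    3    3    3    3
  c   5    4    4    4    4
  f   6    5    5    5    5
Edit distance = dp[6][4] = 5

5


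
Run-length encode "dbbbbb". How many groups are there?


Input: dbbbbb
Scanning for consecutive runs:
  Group 1: 'd' x 1 (positions 0-0)
  Group 2: 'b' x 5 (positions 1-5)
Total groups: 2

2


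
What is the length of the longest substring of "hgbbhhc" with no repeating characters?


Input: "hgbbhhc"
Sliding window (track last position of each char):
  Position 0 ('h'): window [0,0] length 1 -- new best
  Position 1 ('g'): window [0,1] length 2 -- new best
  Position 2 ('b'): window [0,2] length 3 -- new best
  Position 3 ('b'): repeat (last at 2), move window start to 3
  Position 3 ('b'): window [3,3] length 1
  Position 4 ('h'): window [3,4] length 2
  Position 5 ('h'): repeat (last at 4), move window start to 5
  Position 5 ('h'): window [5,5] length 1
  Position 6 ('c'): window [5,6] length 2
Longest substring with no repeats: "hgb" with length 3

3


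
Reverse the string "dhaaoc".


Input: dhaaoc
Reading characters right to left:
  Position 5: 'c'
  Position 4: 'o'
  Position 3: 'a'
  Position 2: 'a'
  Position 1: 'h'
  Position 0: 'd'
Reversed: coaahd

coaahd


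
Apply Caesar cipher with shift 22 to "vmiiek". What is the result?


Caesar cipher: shift "vmiiek" by 22
  'v' (pos 21) + 22 = pos 17 = 'r'
  'm' (pos 12) + 22 = pos 8 = 'i'
  'i' (pos 8) + 22 = pos 4 = 'e'
  'i' (pos 8) + 22 = pos 4 = 'e'
  'e' (pos 4) + 22 = pos 0 = 'a'
  'k' (pos 10) + 22 = pos 6 = 'g'
Result: rieeag

rieeag


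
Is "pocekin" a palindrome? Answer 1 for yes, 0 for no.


Input: pocekin
Reversed: nikecop
  Compare pos 0 ('p') with pos 6 ('n'): MISMATCH
  Compare pos 1 ('o') with pos 5 ('i'): MISMATCH
  Compare pos 2 ('c') with pos 4 ('k'): MISMATCH
Result: not a palindrome

0


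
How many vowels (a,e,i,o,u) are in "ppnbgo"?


Input: ppnbgo
Checking each character:
  'p' at position 0: consonant
  'p' at position 1: consonant
  'n' at position 2: consonant
  'b' at position 3: consonant
  'g' at position 4: consonant
  'o' at position 5: vowel (running total: 1)
Total vowels: 1

1


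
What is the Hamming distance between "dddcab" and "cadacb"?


Comparing "dddcab" and "cadacb" position by position:
  Position 0: 'd' vs 'c' => differ
  Position 1: 'd' vs 'a' => differ
  Position 2: 'd' vs 'd' => same
  Position 3: 'c' vs 'a' => differ
  Position 4: 'a' vs 'c' => differ
  Position 5: 'b' vs 'b' => same
Total differences (Hamming distance): 4

4


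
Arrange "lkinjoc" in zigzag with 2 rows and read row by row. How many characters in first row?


Zigzag "lkinjoc" into 2 rows:
Placing characters:
  'l' => row 0
  'k' => row 1
  'i' => row 0
  'n' => row 1
  'j' => row 0
  'o' => row 1
  'c' => row 0
Rows:
  Row 0: "lijc"
  Row 1: "kno"
First row length: 4

4


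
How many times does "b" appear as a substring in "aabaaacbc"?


Searching for "b" in "aabaaacbc"
Scanning each position:
  Position 0: "a" => no
  Position 1: "a" => no
  Position 2: "b" => MATCH
  Position 3: "a" => no
  Position 4: "a" => no
  Position 5: "a" => no
  Position 6: "c" => no
  Position 7: "b" => MATCH
  Position 8: "c" => no
Total occurrences: 2

2


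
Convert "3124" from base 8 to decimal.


Input: "3124" in base 8
Positional expansion:
  Digit '3' (value 3) x 8^3 = 1536
  Digit '1' (value 1) x 8^2 = 64
  Digit '2' (value 2) x 8^1 = 16
  Digit '4' (value 4) x 8^0 = 4
Sum = 1620

1620


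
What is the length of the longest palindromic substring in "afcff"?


Input: "afcff"
Checking substrings for palindromes:
  [1:4] "fcf" (len 3) => palindrome
  [3:5] "ff" (len 2) => palindrome
Longest palindromic substring: "fcf" with length 3

3


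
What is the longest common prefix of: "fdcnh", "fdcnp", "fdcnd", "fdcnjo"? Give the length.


Words: fdcnh, fdcnp, fdcnd, fdcnjo
  Position 0: all 'f' => match
  Position 1: all 'd' => match
  Position 2: all 'c' => match
  Position 3: all 'n' => match
  Position 4: ('h', 'p', 'd', 'j') => mismatch, stop
LCP = "fdcn" (length 4)

4


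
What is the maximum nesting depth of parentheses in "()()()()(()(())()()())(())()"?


Input: "()()()()(()(())()()())(())()"
Tracking depth:
  Position 0 '(': depth becomes 1
  Position 1 ')': depth becomes 0
  Position 2 '(': depth becomes 1
  Position 3 ')': depth becomes 0
  Position 4 '(': depth becomes 1
  Position 5 ')': depth becomes 0
  Position 6 '(': depth becomes 1
  Position 7 ')': depth becomes 0
  Position 8 '(': depth becomes 1
  Position 9 '(': depth becomes 2
  Position 10 ')': depth becomes 1
  Position 11 '(': depth becomes 2
  Position 12 '(': depth becomes 3
  Position 13 ')': depth becomes 2
  Position 14 ')': depth becomes 1
  Position 15 '(': depth becomes 2
  Position 16 ')': depth becomes 1
  Position 17 '(': depth becomes 2
  Position 18 ')': depth becomes 1
  Position 19 '(': depth becomes 2
  Position 20 ')': depth becomes 1
  Position 21 ')': depth becomes 0
  Position 22 '(': depth becomes 1
  Position 23 '(': depth becomes 2
  Position 24 ')': depth becomes 1
  Position 25 ')': depth becomes 0
  Position 26 '(': depth becomes 1
  Position 27 ')': depth becomes 0
Maximum depth reached: 3

3


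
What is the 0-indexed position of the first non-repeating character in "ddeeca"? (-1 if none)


Input: ddeeca
Character frequencies:
  'a': 1
  'c': 1
  'd': 2
  'e': 2
Scanning left to right for freq == 1:
  Position 0 ('d'): freq=2, skip
  Position 1 ('d'): freq=2, skip
  Position 2 ('e'): freq=2, skip
  Position 3 ('e'): freq=2, skip
  Position 4 ('c'): unique! => answer = 4

4


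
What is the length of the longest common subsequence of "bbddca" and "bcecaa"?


LCS of "bbddca" and "bcecaa"
DP table:
           b    c    e    c    a    a
      0    0    0    0    0    0    0
  b   0    1    1    1    1    1    1
  b   0    1    1    1    1    1    1
  d   0    1    1    1    1    1    1
  d   0    1    1    1    1    1    1
  c   0    1    2    2    2    2    2
  a   0    1    2    2    2    3    3
LCS length = dp[6][6] = 3

3


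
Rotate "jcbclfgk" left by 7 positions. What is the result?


Input: "jcbclfgk", rotate left by 7
First 7 characters: "jcbclfg"
Remaining characters: "k"
Concatenate remaining + first: "k" + "jcbclfg" = "kjcbclfg"

kjcbclfg


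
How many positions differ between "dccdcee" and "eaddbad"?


Comparing "dccdcee" and "eaddbad" position by position:
  Position 0: 'd' vs 'e' => DIFFER
  Position 1: 'c' vs 'a' => DIFFER
  Position 2: 'c' vs 'd' => DIFFER
  Position 3: 'd' vs 'd' => same
  Position 4: 'c' vs 'b' => DIFFER
  Position 5: 'e' vs 'a' => DIFFER
  Position 6: 'e' vs 'd' => DIFFER
Positions that differ: 6

6


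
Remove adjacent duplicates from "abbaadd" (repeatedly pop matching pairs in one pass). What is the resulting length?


Input: abbaadd
Stack-based adjacent duplicate removal:
  Read 'a': push. Stack: a
  Read 'b': push. Stack: ab
  Read 'b': matches stack top 'b' => pop. Stack: a
  Read 'a': matches stack top 'a' => pop. Stack: (empty)
  Read 'a': push. Stack: a
  Read 'd': push. Stack: ad
  Read 'd': matches stack top 'd' => pop. Stack: a
Final stack: "a" (length 1)

1


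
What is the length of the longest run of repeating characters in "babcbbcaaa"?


Input: "babcbbcaaa"
Scanning for longest run:
  Position 1 ('a'): new char, reset run to 1
  Position 2 ('b'): new char, reset run to 1
  Position 3 ('c'): new char, reset run to 1
  Position 4 ('b'): new char, reset run to 1
  Position 5 ('b'): continues run of 'b', length=2
  Position 6 ('c'): new char, reset run to 1
  Position 7 ('a'): new char, reset run to 1
  Position 8 ('a'): continues run of 'a', length=2
  Position 9 ('a'): continues run of 'a', length=3
Longest run: 'a' with length 3

3


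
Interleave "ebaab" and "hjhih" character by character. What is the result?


Interleaving "ebaab" and "hjhih":
  Position 0: 'e' from first, 'h' from second => "eh"
  Position 1: 'b' from first, 'j' from second => "bj"
  Position 2: 'a' from first, 'h' from second => "ah"
  Position 3: 'a' from first, 'i' from second => "ai"
  Position 4: 'b' from first, 'h' from second => "bh"
Result: ehbjahaibh

ehbjahaibh


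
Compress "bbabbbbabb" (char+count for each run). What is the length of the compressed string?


Input: bbabbbbabb
Runs:
  'b' x 2 => "b2"
  'a' x 1 => "a1"
  'b' x 4 => "b4"
  'a' x 1 => "a1"
  'b' x 2 => "b2"
Compressed: "b2a1b4a1b2"
Compressed length: 10

10


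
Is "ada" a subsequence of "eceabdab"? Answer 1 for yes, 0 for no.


Check if "ada" is a subsequence of "eceabdab"
Greedy scan:
  Position 0 ('e'): no match needed
  Position 1 ('c'): no match needed
  Position 2 ('e'): no match needed
  Position 3 ('a'): matches sub[0] = 'a'
  Position 4 ('b'): no match needed
  Position 5 ('d'): matches sub[1] = 'd'
  Position 6 ('a'): matches sub[2] = 'a'
  Position 7 ('b'): no match needed
All 3 characters matched => is a subsequence

1


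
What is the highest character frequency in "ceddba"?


Input: ceddba
Character counts:
  'a': 1
  'b': 1
  'c': 1
  'd': 2
  'e': 1
Maximum frequency: 2

2


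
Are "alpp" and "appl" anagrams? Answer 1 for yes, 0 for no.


Strings: "alpp", "appl"
Sorted first:  alpp
Sorted second: alpp
Sorted forms match => anagrams

1


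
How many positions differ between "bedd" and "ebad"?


Comparing "bedd" and "ebad" position by position:
  Position 0: 'b' vs 'e' => DIFFER
  Position 1: 'e' vs 'b' => DIFFER
  Position 2: 'd' vs 'a' => DIFFER
  Position 3: 'd' vs 'd' => same
Positions that differ: 3

3


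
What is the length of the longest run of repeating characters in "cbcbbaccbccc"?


Input: "cbcbbaccbccc"
Scanning for longest run:
  Position 1 ('b'): new char, reset run to 1
  Position 2 ('c'): new char, reset run to 1
  Position 3 ('b'): new char, reset run to 1
  Position 4 ('b'): continues run of 'b', length=2
  Position 5 ('a'): new char, reset run to 1
  Position 6 ('c'): new char, reset run to 1
  Position 7 ('c'): continues run of 'c', length=2
  Position 8 ('b'): new char, reset run to 1
  Position 9 ('c'): new char, reset run to 1
  Position 10 ('c'): continues run of 'c', length=2
  Position 11 ('c'): continues run of 'c', length=3
Longest run: 'c' with length 3

3


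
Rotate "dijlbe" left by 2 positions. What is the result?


Input: "dijlbe", rotate left by 2
First 2 characters: "di"
Remaining characters: "jlbe"
Concatenate remaining + first: "jlbe" + "di" = "jlbedi"

jlbedi


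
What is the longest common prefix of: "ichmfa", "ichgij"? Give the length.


Words: ichmfa, ichgij
  Position 0: all 'i' => match
  Position 1: all 'c' => match
  Position 2: all 'h' => match
  Position 3: ('m', 'g') => mismatch, stop
LCP = "ich" (length 3)

3


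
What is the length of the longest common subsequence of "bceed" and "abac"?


LCS of "bceed" and "abac"
DP table:
           a    b    a    c
      0    0    0    0    0
  b   0    0    1    1    1
  c   0    0    1    1    2
  e   0    0    1    1    2
  e   0    0    1    1    2
  d   0    0    1    1    2
LCS length = dp[5][4] = 2

2


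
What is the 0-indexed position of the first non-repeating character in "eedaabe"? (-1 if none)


Input: eedaabe
Character frequencies:
  'a': 2
  'b': 1
  'd': 1
  'e': 3
Scanning left to right for freq == 1:
  Position 0 ('e'): freq=3, skip
  Position 1 ('e'): freq=3, skip
  Position 2 ('d'): unique! => answer = 2

2


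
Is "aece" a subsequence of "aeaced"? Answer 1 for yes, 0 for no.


Check if "aece" is a subsequence of "aeaced"
Greedy scan:
  Position 0 ('a'): matches sub[0] = 'a'
  Position 1 ('e'): matches sub[1] = 'e'
  Position 2 ('a'): no match needed
  Position 3 ('c'): matches sub[2] = 'c'
  Position 4 ('e'): matches sub[3] = 'e'
  Position 5 ('d'): no match needed
All 4 characters matched => is a subsequence

1


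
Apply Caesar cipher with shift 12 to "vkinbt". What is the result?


Caesar cipher: shift "vkinbt" by 12
  'v' (pos 21) + 12 = pos 7 = 'h'
  'k' (pos 10) + 12 = pos 22 = 'w'
  'i' (pos 8) + 12 = pos 20 = 'u'
  'n' (pos 13) + 12 = pos 25 = 'z'
  'b' (pos 1) + 12 = pos 13 = 'n'
  't' (pos 19) + 12 = pos 5 = 'f'
Result: hwuznf

hwuznf


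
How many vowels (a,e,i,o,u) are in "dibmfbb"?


Input: dibmfbb
Checking each character:
  'd' at position 0: consonant
  'i' at position 1: vowel (running total: 1)
  'b' at position 2: consonant
  'm' at position 3: consonant
  'f' at position 4: consonant
  'b' at position 5: consonant
  'b' at position 6: consonant
Total vowels: 1

1


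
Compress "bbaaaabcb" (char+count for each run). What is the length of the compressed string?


Input: bbaaaabcb
Runs:
  'b' x 2 => "b2"
  'a' x 4 => "a4"
  'b' x 1 => "b1"
  'c' x 1 => "c1"
  'b' x 1 => "b1"
Compressed: "b2a4b1c1b1"
Compressed length: 10

10


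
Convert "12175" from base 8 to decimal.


Input: "12175" in base 8
Positional expansion:
  Digit '1' (value 1) x 8^4 = 4096
  Digit '2' (value 2) x 8^3 = 1024
  Digit '1' (value 1) x 8^2 = 64
  Digit '7' (value 7) x 8^1 = 56
  Digit '5' (value 5) x 8^0 = 5
Sum = 5245

5245


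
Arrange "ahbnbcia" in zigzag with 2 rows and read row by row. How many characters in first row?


Zigzag "ahbnbcia" into 2 rows:
Placing characters:
  'a' => row 0
  'h' => row 1
  'b' => row 0
  'n' => row 1
  'b' => row 0
  'c' => row 1
  'i' => row 0
  'a' => row 1
Rows:
  Row 0: "abbi"
  Row 1: "hnca"
First row length: 4

4


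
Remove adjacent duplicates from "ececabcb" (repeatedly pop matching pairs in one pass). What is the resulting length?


Input: ececabcb
Stack-based adjacent duplicate removal:
  Read 'e': push. Stack: e
  Read 'c': push. Stack: ec
  Read 'e': push. Stack: ece
  Read 'c': push. Stack: ecec
  Read 'a': push. Stack: ececa
  Read 'b': push. Stack: ececab
  Read 'c': push. Stack: ececabc
  Read 'b': push. Stack: ececabcb
Final stack: "ececabcb" (length 8)

8


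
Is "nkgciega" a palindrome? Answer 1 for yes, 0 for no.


Input: nkgciega
Reversed: ageicgkn
  Compare pos 0 ('n') with pos 7 ('a'): MISMATCH
  Compare pos 1 ('k') with pos 6 ('g'): MISMATCH
  Compare pos 2 ('g') with pos 5 ('e'): MISMATCH
  Compare pos 3 ('c') with pos 4 ('i'): MISMATCH
Result: not a palindrome

0


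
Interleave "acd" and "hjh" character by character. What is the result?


Interleaving "acd" and "hjh":
  Position 0: 'a' from first, 'h' from second => "ah"
  Position 1: 'c' from first, 'j' from second => "cj"
  Position 2: 'd' from first, 'h' from second => "dh"
Result: ahcjdh

ahcjdh


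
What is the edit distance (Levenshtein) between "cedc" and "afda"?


Computing edit distance: "cedc" -> "afda"
DP table:
           a    f    d    a
      0    1    2    3    4
  c   1    1    2    3    4
  e   2    2    2    3    4
  d   3    3    3    2    3
  c   4    4    4    3    3
Edit distance = dp[4][4] = 3

3


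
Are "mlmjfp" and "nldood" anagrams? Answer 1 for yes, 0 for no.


Strings: "mlmjfp", "nldood"
Sorted first:  fjlmmp
Sorted second: ddlnoo
Differ at position 0: 'f' vs 'd' => not anagrams

0


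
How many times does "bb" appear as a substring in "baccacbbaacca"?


Searching for "bb" in "baccacbbaacca"
Scanning each position:
  Position 0: "ba" => no
  Position 1: "ac" => no
  Position 2: "cc" => no
  Position 3: "ca" => no
  Position 4: "ac" => no
  Position 5: "cb" => no
  Position 6: "bb" => MATCH
  Position 7: "ba" => no
  Position 8: "aa" => no
  Position 9: "ac" => no
  Position 10: "cc" => no
  Position 11: "ca" => no
Total occurrences: 1

1


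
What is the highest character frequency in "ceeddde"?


Input: ceeddde
Character counts:
  'c': 1
  'd': 3
  'e': 3
Maximum frequency: 3

3


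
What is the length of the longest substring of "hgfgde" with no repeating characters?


Input: "hgfgde"
Sliding window (track last position of each char):
  Position 0 ('h'): window [0,0] length 1 -- new best
  Position 1 ('g'): window [0,1] length 2 -- new best
  Position 2 ('f'): window [0,2] length 3 -- new best
  Position 3 ('g'): repeat (last at 1), move window start to 2
  Position 3 ('g'): window [2,3] length 2
  Position 4 ('d'): window [2,4] length 3
  Position 5 ('e'): window [2,5] length 4 -- new best
Longest substring with no repeats: "fgde" with length 4

4


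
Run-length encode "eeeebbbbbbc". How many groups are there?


Input: eeeebbbbbbc
Scanning for consecutive runs:
  Group 1: 'e' x 4 (positions 0-3)
  Group 2: 'b' x 6 (positions 4-9)
  Group 3: 'c' x 1 (positions 10-10)
Total groups: 3

3


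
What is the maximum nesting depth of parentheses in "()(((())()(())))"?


Input: "()(((())()(())))"
Tracking depth:
  Position 0 '(': depth becomes 1
  Position 1 ')': depth becomes 0
  Position 2 '(': depth becomes 1
  Position 3 '(': depth becomes 2
  Position 4 '(': depth becomes 3
  Position 5 '(': depth becomes 4
  Position 6 ')': depth becomes 3
  Position 7 ')': depth becomes 2
  Position 8 '(': depth becomes 3
  Position 9 ')': depth becomes 2
  Position 10 '(': depth becomes 3
  Position 11 '(': depth becomes 4
  Position 12 ')': depth becomes 3
  Position 13 ')': depth becomes 2
  Position 14 ')': depth becomes 1
  Position 15 ')': depth becomes 0
Maximum depth reached: 4

4


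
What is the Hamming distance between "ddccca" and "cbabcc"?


Comparing "ddccca" and "cbabcc" position by position:
  Position 0: 'd' vs 'c' => differ
  Position 1: 'd' vs 'b' => differ
  Position 2: 'c' vs 'a' => differ
  Position 3: 'c' vs 'b' => differ
  Position 4: 'c' vs 'c' => same
  Position 5: 'a' vs 'c' => differ
Total differences (Hamming distance): 5

5


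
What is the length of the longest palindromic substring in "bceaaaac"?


Input: "bceaaaac"
Checking substrings for palindromes:
  [3:7] "aaaa" (len 4) => palindrome
  [3:6] "aaa" (len 3) => palindrome
  [4:7] "aaa" (len 3) => palindrome
  [3:5] "aa" (len 2) => palindrome
  [4:6] "aa" (len 2) => palindrome
  [5:7] "aa" (len 2) => palindrome
Longest palindromic substring: "aaaa" with length 4

4


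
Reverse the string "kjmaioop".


Input: kjmaioop
Reading characters right to left:
  Position 7: 'p'
  Position 6: 'o'
  Position 5: 'o'
  Position 4: 'i'
  Position 3: 'a'
  Position 2: 'm'
  Position 1: 'j'
  Position 0: 'k'
Reversed: pooiamjk

pooiamjk


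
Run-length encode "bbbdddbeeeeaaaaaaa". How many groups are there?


Input: bbbdddbeeeeaaaaaaa
Scanning for consecutive runs:
  Group 1: 'b' x 3 (positions 0-2)
  Group 2: 'd' x 3 (positions 3-5)
  Group 3: 'b' x 1 (positions 6-6)
  Group 4: 'e' x 4 (positions 7-10)
  Group 5: 'a' x 7 (positions 11-17)
Total groups: 5

5


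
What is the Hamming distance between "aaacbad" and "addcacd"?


Comparing "aaacbad" and "addcacd" position by position:
  Position 0: 'a' vs 'a' => same
  Position 1: 'a' vs 'd' => differ
  Position 2: 'a' vs 'd' => differ
  Position 3: 'c' vs 'c' => same
  Position 4: 'b' vs 'a' => differ
  Position 5: 'a' vs 'c' => differ
  Position 6: 'd' vs 'd' => same
Total differences (Hamming distance): 4

4


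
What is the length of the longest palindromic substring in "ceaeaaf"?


Input: "ceaeaaf"
Checking substrings for palindromes:
  [1:4] "eae" (len 3) => palindrome
  [2:5] "aea" (len 3) => palindrome
  [4:6] "aa" (len 2) => palindrome
Longest palindromic substring: "eae" with length 3

3


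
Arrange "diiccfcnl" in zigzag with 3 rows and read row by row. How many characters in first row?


Zigzag "diiccfcnl" into 3 rows:
Placing characters:
  'd' => row 0
  'i' => row 1
  'i' => row 2
  'c' => row 1
  'c' => row 0
  'f' => row 1
  'c' => row 2
  'n' => row 1
  'l' => row 0
Rows:
  Row 0: "dcl"
  Row 1: "icfn"
  Row 2: "ic"
First row length: 3

3


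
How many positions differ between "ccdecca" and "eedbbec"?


Comparing "ccdecca" and "eedbbec" position by position:
  Position 0: 'c' vs 'e' => DIFFER
  Position 1: 'c' vs 'e' => DIFFER
  Position 2: 'd' vs 'd' => same
  Position 3: 'e' vs 'b' => DIFFER
  Position 4: 'c' vs 'b' => DIFFER
  Position 5: 'c' vs 'e' => DIFFER
  Position 6: 'a' vs 'c' => DIFFER
Positions that differ: 6

6


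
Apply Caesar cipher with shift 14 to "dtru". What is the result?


Caesar cipher: shift "dtru" by 14
  'd' (pos 3) + 14 = pos 17 = 'r'
  't' (pos 19) + 14 = pos 7 = 'h'
  'r' (pos 17) + 14 = pos 5 = 'f'
  'u' (pos 20) + 14 = pos 8 = 'i'
Result: rhfi

rhfi


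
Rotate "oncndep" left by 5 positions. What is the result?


Input: "oncndep", rotate left by 5
First 5 characters: "oncnd"
Remaining characters: "ep"
Concatenate remaining + first: "ep" + "oncnd" = "eponcnd"

eponcnd


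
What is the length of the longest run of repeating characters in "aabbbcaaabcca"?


Input: "aabbbcaaabcca"
Scanning for longest run:
  Position 1 ('a'): continues run of 'a', length=2
  Position 2 ('b'): new char, reset run to 1
  Position 3 ('b'): continues run of 'b', length=2
  Position 4 ('b'): continues run of 'b', length=3
  Position 5 ('c'): new char, reset run to 1
  Position 6 ('a'): new char, reset run to 1
  Position 7 ('a'): continues run of 'a', length=2
  Position 8 ('a'): continues run of 'a', length=3
  Position 9 ('b'): new char, reset run to 1
  Position 10 ('c'): new char, reset run to 1
  Position 11 ('c'): continues run of 'c', length=2
  Position 12 ('a'): new char, reset run to 1
Longest run: 'b' with length 3

3


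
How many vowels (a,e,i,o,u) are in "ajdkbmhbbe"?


Input: ajdkbmhbbe
Checking each character:
  'a' at position 0: vowel (running total: 1)
  'j' at position 1: consonant
  'd' at position 2: consonant
  'k' at position 3: consonant
  'b' at position 4: consonant
  'm' at position 5: consonant
  'h' at position 6: consonant
  'b' at position 7: consonant
  'b' at position 8: consonant
  'e' at position 9: vowel (running total: 2)
Total vowels: 2

2


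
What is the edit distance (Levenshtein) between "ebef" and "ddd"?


Computing edit distance: "ebef" -> "ddd"
DP table:
           d    d    d
      0    1    2    3
  e   1    1    2    3
  b   2    2    2    3
  e   3    3    3    3
  f   4    4    4    4
Edit distance = dp[4][3] = 4

4


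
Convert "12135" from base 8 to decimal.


Input: "12135" in base 8
Positional expansion:
  Digit '1' (value 1) x 8^4 = 4096
  Digit '2' (value 2) x 8^3 = 1024
  Digit '1' (value 1) x 8^2 = 64
  Digit '3' (value 3) x 8^1 = 24
  Digit '5' (value 5) x 8^0 = 5
Sum = 5213

5213


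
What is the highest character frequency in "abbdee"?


Input: abbdee
Character counts:
  'a': 1
  'b': 2
  'd': 1
  'e': 2
Maximum frequency: 2

2


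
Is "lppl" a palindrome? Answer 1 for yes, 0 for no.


Input: lppl
Reversed: lppl
  Compare pos 0 ('l') with pos 3 ('l'): match
  Compare pos 1 ('p') with pos 2 ('p'): match
Result: palindrome

1


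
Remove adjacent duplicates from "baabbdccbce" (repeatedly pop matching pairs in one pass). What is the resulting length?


Input: baabbdccbce
Stack-based adjacent duplicate removal:
  Read 'b': push. Stack: b
  Read 'a': push. Stack: ba
  Read 'a': matches stack top 'a' => pop. Stack: b
  Read 'b': matches stack top 'b' => pop. Stack: (empty)
  Read 'b': push. Stack: b
  Read 'd': push. Stack: bd
  Read 'c': push. Stack: bdc
  Read 'c': matches stack top 'c' => pop. Stack: bd
  Read 'b': push. Stack: bdb
  Read 'c': push. Stack: bdbc
  Read 'e': push. Stack: bdbce
Final stack: "bdbce" (length 5)

5


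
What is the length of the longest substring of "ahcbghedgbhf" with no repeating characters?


Input: "ahcbghedgbhf"
Sliding window (track last position of each char):
  Position 0 ('a'): window [0,0] length 1 -- new best
  Position 1 ('h'): window [0,1] length 2 -- new best
  Position 2 ('c'): window [0,2] length 3 -- new best
  Position 3 ('b'): window [0,3] length 4 -- new best
  Position 4 ('g'): window [0,4] length 5 -- new best
  Position 5 ('h'): repeat (last at 1), move window start to 2
  Position 5 ('h'): window [2,5] length 4
  Position 6 ('e'): window [2,6] length 5
  Position 7 ('d'): window [2,7] length 6 -- new best
  Position 8 ('g'): repeat (last at 4), move window start to 5
  Position 8 ('g'): window [5,8] length 4
  Position 9 ('b'): window [5,9] length 5
  Position 10 ('h'): repeat (last at 5), move window start to 6
  Position 10 ('h'): window [6,10] length 5
  Position 11 ('f'): window [6,11] length 6
Longest substring with no repeats: "cbghed" with length 6

6


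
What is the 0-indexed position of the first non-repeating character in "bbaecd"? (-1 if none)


Input: bbaecd
Character frequencies:
  'a': 1
  'b': 2
  'c': 1
  'd': 1
  'e': 1
Scanning left to right for freq == 1:
  Position 0 ('b'): freq=2, skip
  Position 1 ('b'): freq=2, skip
  Position 2 ('a'): unique! => answer = 2

2


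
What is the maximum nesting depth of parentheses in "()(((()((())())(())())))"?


Input: "()(((()((())())(())())))"
Tracking depth:
  Position 0 '(': depth becomes 1
  Position 1 ')': depth becomes 0
  Position 2 '(': depth becomes 1
  Position 3 '(': depth becomes 2
  Position 4 '(': depth becomes 3
  Position 5 '(': depth becomes 4
  Position 6 ')': depth becomes 3
  Position 7 '(': depth becomes 4
  Position 8 '(': depth becomes 5
  Position 9 '(': depth becomes 6
  Position 10 ')': depth becomes 5
  Position 11 ')': depth becomes 4
  Position 12 '(': depth becomes 5
  Position 13 ')': depth becomes 4
  Position 14 ')': depth becomes 3
  Position 15 '(': depth becomes 4
  Position 16 '(': depth becomes 5
  Position 17 ')': depth becomes 4
  Position 18 ')': depth becomes 3
  Position 19 '(': depth becomes 4
  Position 20 ')': depth becomes 3
  Position 21 ')': depth becomes 2
  Position 22 ')': depth becomes 1
  Position 23 ')': depth becomes 0
Maximum depth reached: 6

6


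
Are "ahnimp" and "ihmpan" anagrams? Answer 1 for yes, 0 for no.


Strings: "ahnimp", "ihmpan"
Sorted first:  ahimnp
Sorted second: ahimnp
Sorted forms match => anagrams

1


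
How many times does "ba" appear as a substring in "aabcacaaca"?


Searching for "ba" in "aabcacaaca"
Scanning each position:
  Position 0: "aa" => no
  Position 1: "ab" => no
  Position 2: "bc" => no
  Position 3: "ca" => no
  Position 4: "ac" => no
  Position 5: "ca" => no
  Position 6: "aa" => no
  Position 7: "ac" => no
  Position 8: "ca" => no
Total occurrences: 0

0


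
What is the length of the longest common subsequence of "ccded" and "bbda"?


LCS of "ccded" and "bbda"
DP table:
           b    b    d    a
      0    0    0    0    0
  c   0    0    0    0    0
  c   0    0    0    0    0
  d   0    0    0    1    1
  e   0    0    0    1    1
  d   0    0    0    1    1
LCS length = dp[5][4] = 1

1


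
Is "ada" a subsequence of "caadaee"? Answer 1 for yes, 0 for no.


Check if "ada" is a subsequence of "caadaee"
Greedy scan:
  Position 0 ('c'): no match needed
  Position 1 ('a'): matches sub[0] = 'a'
  Position 2 ('a'): no match needed
  Position 3 ('d'): matches sub[1] = 'd'
  Position 4 ('a'): matches sub[2] = 'a'
  Position 5 ('e'): no match needed
  Position 6 ('e'): no match needed
All 3 characters matched => is a subsequence

1


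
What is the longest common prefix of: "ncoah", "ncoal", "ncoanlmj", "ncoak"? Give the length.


Words: ncoah, ncoal, ncoanlmj, ncoak
  Position 0: all 'n' => match
  Position 1: all 'c' => match
  Position 2: all 'o' => match
  Position 3: all 'a' => match
  Position 4: ('h', 'l', 'n', 'k') => mismatch, stop
LCP = "ncoa" (length 4)

4


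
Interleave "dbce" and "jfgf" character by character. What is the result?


Interleaving "dbce" and "jfgf":
  Position 0: 'd' from first, 'j' from second => "dj"
  Position 1: 'b' from first, 'f' from second => "bf"
  Position 2: 'c' from first, 'g' from second => "cg"
  Position 3: 'e' from first, 'f' from second => "ef"
Result: djbfcgef

djbfcgef


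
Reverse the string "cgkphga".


Input: cgkphga
Reading characters right to left:
  Position 6: 'a'
  Position 5: 'g'
  Position 4: 'h'
  Position 3: 'p'
  Position 2: 'k'
  Position 1: 'g'
  Position 0: 'c'
Reversed: aghpkgc

aghpkgc


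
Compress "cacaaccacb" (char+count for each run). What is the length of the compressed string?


Input: cacaaccacb
Runs:
  'c' x 1 => "c1"
  'a' x 1 => "a1"
  'c' x 1 => "c1"
  'a' x 2 => "a2"
  'c' x 2 => "c2"
  'a' x 1 => "a1"
  'c' x 1 => "c1"
  'b' x 1 => "b1"
Compressed: "c1a1c1a2c2a1c1b1"
Compressed length: 16

16


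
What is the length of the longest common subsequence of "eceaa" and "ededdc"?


LCS of "eceaa" and "ededdc"
DP table:
           e    d    e    d    d    c
      0    0    0    0    0    0    0
  e   0    1    1    1    1    1    1
  c   0    1    1    1    1    1    2
  e   0    1    1    2    2    2    2
  a   0    1    1    2    2    2    2
  a   0    1    1    2    2    2    2
LCS length = dp[5][6] = 2

2


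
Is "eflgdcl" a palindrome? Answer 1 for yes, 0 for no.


Input: eflgdcl
Reversed: lcdglfe
  Compare pos 0 ('e') with pos 6 ('l'): MISMATCH
  Compare pos 1 ('f') with pos 5 ('c'): MISMATCH
  Compare pos 2 ('l') with pos 4 ('d'): MISMATCH
Result: not a palindrome

0


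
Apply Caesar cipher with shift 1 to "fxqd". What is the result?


Caesar cipher: shift "fxqd" by 1
  'f' (pos 5) + 1 = pos 6 = 'g'
  'x' (pos 23) + 1 = pos 24 = 'y'
  'q' (pos 16) + 1 = pos 17 = 'r'
  'd' (pos 3) + 1 = pos 4 = 'e'
Result: gyre

gyre


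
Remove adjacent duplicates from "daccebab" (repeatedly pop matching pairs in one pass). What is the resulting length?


Input: daccebab
Stack-based adjacent duplicate removal:
  Read 'd': push. Stack: d
  Read 'a': push. Stack: da
  Read 'c': push. Stack: dac
  Read 'c': matches stack top 'c' => pop. Stack: da
  Read 'e': push. Stack: dae
  Read 'b': push. Stack: daeb
  Read 'a': push. Stack: daeba
  Read 'b': push. Stack: daebab
Final stack: "daebab" (length 6)

6


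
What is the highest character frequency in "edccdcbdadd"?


Input: edccdcbdadd
Character counts:
  'a': 1
  'b': 1
  'c': 3
  'd': 5
  'e': 1
Maximum frequency: 5

5


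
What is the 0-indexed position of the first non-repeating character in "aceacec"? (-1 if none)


Input: aceacec
Character frequencies:
  'a': 2
  'c': 3
  'e': 2
Scanning left to right for freq == 1:
  Position 0 ('a'): freq=2, skip
  Position 1 ('c'): freq=3, skip
  Position 2 ('e'): freq=2, skip
  Position 3 ('a'): freq=2, skip
  Position 4 ('c'): freq=3, skip
  Position 5 ('e'): freq=2, skip
  Position 6 ('c'): freq=3, skip
  No unique character found => answer = -1

-1


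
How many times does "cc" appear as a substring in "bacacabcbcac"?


Searching for "cc" in "bacacabcbcac"
Scanning each position:
  Position 0: "ba" => no
  Position 1: "ac" => no
  Position 2: "ca" => no
  Position 3: "ac" => no
  Position 4: "ca" => no
  Position 5: "ab" => no
  Position 6: "bc" => no
  Position 7: "cb" => no
  Position 8: "bc" => no
  Position 9: "ca" => no
  Position 10: "ac" => no
Total occurrences: 0

0


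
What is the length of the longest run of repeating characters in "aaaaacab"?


Input: "aaaaacab"
Scanning for longest run:
  Position 1 ('a'): continues run of 'a', length=2
  Position 2 ('a'): continues run of 'a', length=3
  Position 3 ('a'): continues run of 'a', length=4
  Position 4 ('a'): continues run of 'a', length=5
  Position 5 ('c'): new char, reset run to 1
  Position 6 ('a'): new char, reset run to 1
  Position 7 ('b'): new char, reset run to 1
Longest run: 'a' with length 5

5


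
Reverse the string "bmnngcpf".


Input: bmnngcpf
Reading characters right to left:
  Position 7: 'f'
  Position 6: 'p'
  Position 5: 'c'
  Position 4: 'g'
  Position 3: 'n'
  Position 2: 'n'
  Position 1: 'm'
  Position 0: 'b'
Reversed: fpcgnnmb

fpcgnnmb


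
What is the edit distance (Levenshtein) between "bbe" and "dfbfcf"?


Computing edit distance: "bbe" -> "dfbfcf"
DP table:
           d    f    b    f    c    f
      0    1    2    3    4    5    6
  b   1    1    2    2    3    4    5
  b   2    2    2    2    3    4    5
  e   3    3    3    3    3    4    5
Edit distance = dp[3][6] = 5

5
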